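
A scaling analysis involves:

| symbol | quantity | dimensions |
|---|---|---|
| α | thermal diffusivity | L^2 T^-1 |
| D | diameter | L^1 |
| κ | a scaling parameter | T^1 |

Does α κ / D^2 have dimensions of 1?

yes

Sum the exponent of each base dimension across the product:
  L: [α]_L − 2·[D]_L + [κ]_L = (2) − 2·(1) + (0) = 0
  T: [α]_T − 2·[D]_T + [κ]_T = (-1) − 2·(0) + (1) = 0
All base exponents vanish — dimensionless.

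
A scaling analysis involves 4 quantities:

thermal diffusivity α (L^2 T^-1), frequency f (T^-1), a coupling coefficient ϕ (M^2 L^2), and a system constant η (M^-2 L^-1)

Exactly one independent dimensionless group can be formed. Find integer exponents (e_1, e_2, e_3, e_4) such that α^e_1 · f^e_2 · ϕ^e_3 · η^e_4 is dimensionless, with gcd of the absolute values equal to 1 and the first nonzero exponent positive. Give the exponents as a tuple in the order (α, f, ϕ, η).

(1, -1, -2, -2)

M: e_1·(0) + e_2·(0) + e_3·(2) + e_4·(-2) = 0
L: e_1·(2) + e_2·(0) + e_3·(2) + e_4·(-1) = 0
T: e_1·(-1) + e_2·(-1) + e_3·(0) + e_4·(0) = 0
Solving this homogeneous linear system for the smallest-integer solution (first nonzero entry positive) gives (1, -1, -2, -2).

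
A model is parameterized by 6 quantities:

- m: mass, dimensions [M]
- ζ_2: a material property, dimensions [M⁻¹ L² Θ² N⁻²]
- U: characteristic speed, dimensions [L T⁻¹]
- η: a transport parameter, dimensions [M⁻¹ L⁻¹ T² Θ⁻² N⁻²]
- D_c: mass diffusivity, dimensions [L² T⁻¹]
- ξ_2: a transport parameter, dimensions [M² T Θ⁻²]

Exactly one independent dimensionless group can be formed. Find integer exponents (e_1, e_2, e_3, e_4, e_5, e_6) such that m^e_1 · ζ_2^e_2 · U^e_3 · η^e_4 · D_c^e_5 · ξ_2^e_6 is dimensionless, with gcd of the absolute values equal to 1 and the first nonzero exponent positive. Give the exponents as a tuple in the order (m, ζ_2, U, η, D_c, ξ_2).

M: e_1·(1) + e_2·(-1) + e_3·(0) + e_4·(-1) + e_5·(0) + e_6·(2) = 0
L: e_1·(0) + e_2·(2) + e_3·(1) + e_4·(-1) + e_5·(2) + e_6·(0) = 0
T: e_1·(0) + e_2·(0) + e_3·(-1) + e_4·(2) + e_5·(-1) + e_6·(1) = 0
Θ: e_1·(0) + e_2·(2) + e_3·(0) + e_4·(-2) + e_5·(0) + e_6·(-2) = 0
N: e_1·(0) + e_2·(-2) + e_3·(0) + e_4·(-2) + e_5·(0) + e_6·(0) = 0
Solving this homogeneous linear system for the smallest-integer solution (first nonzero entry positive) gives (4, -1, -3, 1, 3, -2).

(4, -1, -3, 1, 3, -2)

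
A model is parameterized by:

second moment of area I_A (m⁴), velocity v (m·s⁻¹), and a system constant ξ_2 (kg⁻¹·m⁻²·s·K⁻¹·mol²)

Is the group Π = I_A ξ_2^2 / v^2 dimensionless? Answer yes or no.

Sum the exponent of each base dimension across the product:
  M: [I_A]_M − 2·[v]_M + 2·[ξ_2]_M = (0) − 2·(0) + 2·(-1) = -2
  L: [I_A]_L − 2·[v]_L + 2·[ξ_2]_L = (4) − 2·(1) + 2·(-2) = -2
  T: [I_A]_T − 2·[v]_T + 2·[ξ_2]_T = (0) − 2·(-1) + 2·(1) = 4
  Θ: [I_A]_Θ − 2·[v]_Θ + 2·[ξ_2]_Θ = (0) − 2·(0) + 2·(-1) = -2
  N: [I_A]_N − 2·[v]_N + 2·[ξ_2]_N = (0) − 2·(0) + 2·(2) = 4
Net dimensions [M⁻² L⁻² T⁴ Θ⁻² N⁴] ≠ [1] — not dimensionless.

no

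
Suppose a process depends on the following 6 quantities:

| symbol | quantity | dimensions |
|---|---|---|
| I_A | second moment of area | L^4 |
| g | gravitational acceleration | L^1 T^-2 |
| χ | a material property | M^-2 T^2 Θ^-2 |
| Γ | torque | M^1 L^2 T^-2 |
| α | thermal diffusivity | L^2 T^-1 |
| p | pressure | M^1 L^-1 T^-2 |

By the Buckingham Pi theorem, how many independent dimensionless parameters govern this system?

There are 6 variables and 4 base dimensions (M, L, T, Θ).
The dimension matrix has rank 4.
Independent dimensionless groups: 6 − 4 = 2.

2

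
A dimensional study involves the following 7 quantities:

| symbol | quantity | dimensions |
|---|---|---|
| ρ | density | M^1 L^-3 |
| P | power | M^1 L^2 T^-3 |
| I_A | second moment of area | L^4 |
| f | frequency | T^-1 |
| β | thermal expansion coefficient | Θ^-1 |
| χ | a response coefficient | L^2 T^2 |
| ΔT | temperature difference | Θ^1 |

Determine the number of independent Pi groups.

There are 7 variables and 4 base dimensions (M, L, T, Θ).
The dimension matrix has rank 4.
Independent dimensionless groups: 7 − 4 = 3.

3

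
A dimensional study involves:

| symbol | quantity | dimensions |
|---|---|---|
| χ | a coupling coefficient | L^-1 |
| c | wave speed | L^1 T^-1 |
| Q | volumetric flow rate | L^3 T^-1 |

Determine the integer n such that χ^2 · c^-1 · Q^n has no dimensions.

Balance the L exponent: (3)·n from Q, plus 2·(-1) − (1) = -3 from the rest, must sum to zero.
3n − 3 = 0, so n = 1.

1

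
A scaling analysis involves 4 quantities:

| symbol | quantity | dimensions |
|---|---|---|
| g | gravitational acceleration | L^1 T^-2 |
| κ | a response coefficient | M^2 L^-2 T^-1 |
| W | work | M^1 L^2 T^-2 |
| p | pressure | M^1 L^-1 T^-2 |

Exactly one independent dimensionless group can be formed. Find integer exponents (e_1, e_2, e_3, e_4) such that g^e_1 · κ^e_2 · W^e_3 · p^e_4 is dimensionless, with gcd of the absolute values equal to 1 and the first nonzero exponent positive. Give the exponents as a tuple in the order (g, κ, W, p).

(3, 2, -1, -3)

M: e_1·(0) + e_2·(2) + e_3·(1) + e_4·(1) = 0
L: e_1·(1) + e_2·(-2) + e_3·(2) + e_4·(-1) = 0
T: e_1·(-2) + e_2·(-1) + e_3·(-2) + e_4·(-2) = 0
Solving this homogeneous linear system for the smallest-integer solution (first nonzero entry positive) gives (3, 2, -1, -3).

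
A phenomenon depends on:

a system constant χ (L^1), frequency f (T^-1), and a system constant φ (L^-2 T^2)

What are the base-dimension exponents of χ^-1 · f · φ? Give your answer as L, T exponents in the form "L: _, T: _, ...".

L: -3, T: 1

Collect each base-dimension exponent across the product:
  L: −(1) + (0) + (-2) = -3
  T: −(0) + (-1) + (2) = 1
So the dimensions are [L⁻³ T].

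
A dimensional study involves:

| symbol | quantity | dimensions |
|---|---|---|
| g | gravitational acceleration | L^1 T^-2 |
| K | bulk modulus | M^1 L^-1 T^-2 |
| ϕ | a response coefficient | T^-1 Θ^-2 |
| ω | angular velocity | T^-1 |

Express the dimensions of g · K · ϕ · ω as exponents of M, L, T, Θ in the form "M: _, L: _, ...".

M: 1, L: 0, T: -6, Θ: -2

Collect each base-dimension exponent across the product:
  M: (0) + (1) + (0) + (0) = 1
  L: (1) + (-1) + (0) + (0) = 0
  T: (-2) + (-2) + (-1) + (-1) = -6
  Θ: (0) + (0) + (-2) + (0) = -2
So the dimensions are [M T⁻⁶ Θ⁻²].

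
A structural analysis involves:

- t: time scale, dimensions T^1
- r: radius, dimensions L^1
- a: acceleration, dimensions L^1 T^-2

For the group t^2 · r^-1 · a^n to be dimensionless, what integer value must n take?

1

Balance the L exponent: (1)·n from a, plus 2·(0) − (1) = -1 from the rest, must sum to zero.
n − 1 = 0, so n = 1.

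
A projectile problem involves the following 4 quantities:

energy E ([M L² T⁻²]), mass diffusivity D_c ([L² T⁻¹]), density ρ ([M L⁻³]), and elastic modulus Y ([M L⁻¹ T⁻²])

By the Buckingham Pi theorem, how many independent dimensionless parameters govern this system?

1

There are 4 variables and 3 base dimensions (M, L, T).
The dimension matrix has rank 3.
Independent dimensionless groups: 4 − 3 = 1.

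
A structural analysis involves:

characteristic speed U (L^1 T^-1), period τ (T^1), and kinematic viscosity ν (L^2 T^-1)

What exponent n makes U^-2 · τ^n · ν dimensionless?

-1

Balance the T exponent: (1)·n from τ, plus −2·(-1) + (-1) = 1 from the rest, must sum to zero.
n + 1 = 0, so n = -1.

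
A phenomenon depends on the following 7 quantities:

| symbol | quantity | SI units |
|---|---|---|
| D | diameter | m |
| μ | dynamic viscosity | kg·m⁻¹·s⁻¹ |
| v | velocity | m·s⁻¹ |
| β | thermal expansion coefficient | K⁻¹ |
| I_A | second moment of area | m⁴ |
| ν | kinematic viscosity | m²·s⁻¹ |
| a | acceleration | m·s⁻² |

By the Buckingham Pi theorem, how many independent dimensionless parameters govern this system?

3

There are 7 variables and 4 base dimensions (M, L, T, Θ).
The dimension matrix has rank 4.
Independent dimensionless groups: 7 − 4 = 3.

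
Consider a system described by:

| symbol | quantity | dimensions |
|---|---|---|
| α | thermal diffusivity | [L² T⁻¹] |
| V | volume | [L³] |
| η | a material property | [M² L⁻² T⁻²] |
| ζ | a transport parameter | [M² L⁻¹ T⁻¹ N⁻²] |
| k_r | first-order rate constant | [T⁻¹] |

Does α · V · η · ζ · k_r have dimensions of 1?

no

Sum the exponent of each base dimension across the product:
  M: [α]_M + [V]_M + [η]_M + [ζ]_M + [k_r]_M = (0) + (0) + (2) + (2) + (0) = 4
  L: [α]_L + [V]_L + [η]_L + [ζ]_L + [k_r]_L = (2) + (3) + (-2) + (-1) + (0) = 2
  T: [α]_T + [V]_T + [η]_T + [ζ]_T + [k_r]_T = (-1) + (0) + (-2) + (-1) + (-1) = -5
  N: [α]_N + [V]_N + [η]_N + [ζ]_N + [k_r]_N = (0) + (0) + (0) + (-2) + (0) = -2
Net dimensions [M⁴ L² T⁻⁵ N⁻²] ≠ [1] — not dimensionless.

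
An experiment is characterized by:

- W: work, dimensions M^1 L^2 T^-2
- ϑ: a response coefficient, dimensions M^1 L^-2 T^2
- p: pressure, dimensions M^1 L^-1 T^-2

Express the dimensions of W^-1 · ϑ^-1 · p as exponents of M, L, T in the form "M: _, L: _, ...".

M: -1, L: -1, T: -2

Collect each base-dimension exponent across the product:
  M: −(1) − (1) + (1) = -1
  L: −(2) − (-2) + (-1) = -1
  T: −(-2) − (2) + (-2) = -2
So the dimensions are [M⁻¹ L⁻¹ T⁻²].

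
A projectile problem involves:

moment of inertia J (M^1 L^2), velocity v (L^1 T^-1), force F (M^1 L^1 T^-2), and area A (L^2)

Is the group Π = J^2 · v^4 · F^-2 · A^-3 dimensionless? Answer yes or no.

yes

Sum the exponent of each base dimension across the product:
  M: 2·[J]_M + 4·[v]_M − 2·[F]_M − 3·[A]_M = 2·(1) + 4·(0) − 2·(1) − 3·(0) = 0
  L: 2·[J]_L + 4·[v]_L − 2·[F]_L − 3·[A]_L = 2·(2) + 4·(1) − 2·(1) − 3·(2) = 0
  T: 2·[J]_T + 4·[v]_T − 2·[F]_T − 3·[A]_T = 2·(0) + 4·(-1) − 2·(-2) − 3·(0) = 0
All base exponents vanish — dimensionless.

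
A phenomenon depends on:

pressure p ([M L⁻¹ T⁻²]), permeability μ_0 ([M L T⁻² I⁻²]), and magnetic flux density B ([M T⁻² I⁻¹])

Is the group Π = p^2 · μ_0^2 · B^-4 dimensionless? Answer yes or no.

Sum the exponent of each base dimension across the product:
  M: 2·[p]_M + 2·[μ_0]_M − 4·[B]_M = 2·(1) + 2·(1) − 4·(1) = 0
  L: 2·[p]_L + 2·[μ_0]_L − 4·[B]_L = 2·(-1) + 2·(1) − 4·(0) = 0
  T: 2·[p]_T + 2·[μ_0]_T − 4·[B]_T = 2·(-2) + 2·(-2) − 4·(-2) = 0
  I: 2·[p]_I + 2·[μ_0]_I − 4·[B]_I = 2·(0) + 2·(-2) − 4·(-1) = 0
All base exponents vanish — dimensionless.

yes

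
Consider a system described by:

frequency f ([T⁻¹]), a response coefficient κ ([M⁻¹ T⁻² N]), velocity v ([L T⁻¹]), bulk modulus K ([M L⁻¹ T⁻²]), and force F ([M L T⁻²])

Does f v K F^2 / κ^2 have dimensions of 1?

Sum the exponent of each base dimension across the product:
  M: [f]_M − 2·[κ]_M + [v]_M + [K]_M + 2·[F]_M = (0) − 2·(-1) + (0) + (1) + 2·(1) = 5
  L: [f]_L − 2·[κ]_L + [v]_L + [K]_L + 2·[F]_L = (0) − 2·(0) + (1) + (-1) + 2·(1) = 2
  T: [f]_T − 2·[κ]_T + [v]_T + [K]_T + 2·[F]_T = (-1) − 2·(-2) + (-1) + (-2) + 2·(-2) = -4
  N: [f]_N − 2·[κ]_N + [v]_N + [K]_N + 2·[F]_N = (0) − 2·(1) + (0) + (0) + 2·(0) = -2
Net dimensions [M⁵ L² T⁻⁴ N⁻²] ≠ [1] — not dimensionless.

no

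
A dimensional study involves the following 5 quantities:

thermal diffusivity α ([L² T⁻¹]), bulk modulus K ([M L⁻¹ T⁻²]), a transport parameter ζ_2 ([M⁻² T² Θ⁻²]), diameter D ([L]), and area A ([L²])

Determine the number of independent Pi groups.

There are 5 variables and 4 base dimensions (M, L, T, Θ).
The dimension matrix has rank 4.
Independent dimensionless groups: 5 − 4 = 1.

1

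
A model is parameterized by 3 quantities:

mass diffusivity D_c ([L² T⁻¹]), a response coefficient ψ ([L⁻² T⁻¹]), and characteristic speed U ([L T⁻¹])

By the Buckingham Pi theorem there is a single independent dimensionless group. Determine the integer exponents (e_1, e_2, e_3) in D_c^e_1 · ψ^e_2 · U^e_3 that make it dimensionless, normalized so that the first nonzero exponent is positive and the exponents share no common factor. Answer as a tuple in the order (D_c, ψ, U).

(3, 1, -4)

L: e_1·(2) + e_2·(-2) + e_3·(1) = 0
T: e_1·(-1) + e_2·(-1) + e_3·(-1) = 0
Solving this homogeneous linear system for the smallest-integer solution (first nonzero entry positive) gives (3, 1, -4).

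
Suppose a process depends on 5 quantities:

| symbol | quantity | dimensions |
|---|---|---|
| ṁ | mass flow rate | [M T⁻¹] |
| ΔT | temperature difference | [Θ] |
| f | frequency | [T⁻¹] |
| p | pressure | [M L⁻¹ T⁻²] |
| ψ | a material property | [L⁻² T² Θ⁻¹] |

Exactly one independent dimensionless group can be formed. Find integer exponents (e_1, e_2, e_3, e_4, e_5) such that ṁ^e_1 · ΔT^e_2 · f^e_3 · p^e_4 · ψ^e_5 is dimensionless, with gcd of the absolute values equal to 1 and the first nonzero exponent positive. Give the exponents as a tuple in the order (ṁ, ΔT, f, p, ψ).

M: e_1·(1) + e_2·(0) + e_3·(0) + e_4·(1) + e_5·(0) = 0
L: e_1·(0) + e_2·(0) + e_3·(0) + e_4·(-1) + e_5·(-2) = 0
T: e_1·(-1) + e_2·(0) + e_3·(-1) + e_4·(-2) + e_5·(2) = 0
Θ: e_1·(0) + e_2·(1) + e_3·(0) + e_4·(0) + e_5·(-1) = 0
Solving this homogeneous linear system for the smallest-integer solution (first nonzero entry positive) gives (2, 1, 4, -2, 1).

(2, 1, 4, -2, 1)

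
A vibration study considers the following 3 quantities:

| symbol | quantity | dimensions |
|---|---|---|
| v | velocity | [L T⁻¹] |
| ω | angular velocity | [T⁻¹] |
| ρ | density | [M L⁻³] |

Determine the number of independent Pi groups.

There are 3 variables and 3 base dimensions (M, L, T).
The dimension matrix has rank 3.
Independent dimensionless groups: 3 − 3 = 0.

0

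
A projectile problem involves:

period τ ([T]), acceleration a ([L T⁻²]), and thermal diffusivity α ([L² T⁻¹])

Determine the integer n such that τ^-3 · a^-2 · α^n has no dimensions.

Balance the L exponent: (2)·n from α, plus −3·(0) − 2·(1) = -2 from the rest, must sum to zero.
2n − 2 = 0, so n = 1.

1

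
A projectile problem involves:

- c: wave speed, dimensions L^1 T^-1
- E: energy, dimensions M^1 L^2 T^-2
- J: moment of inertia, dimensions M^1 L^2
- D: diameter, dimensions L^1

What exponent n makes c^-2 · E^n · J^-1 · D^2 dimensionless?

Balance the M exponent: (1)·n from E, plus −2·(0) − (1) + 2·(0) = -1 from the rest, must sum to zero.
n − 1 = 0, so n = 1.

1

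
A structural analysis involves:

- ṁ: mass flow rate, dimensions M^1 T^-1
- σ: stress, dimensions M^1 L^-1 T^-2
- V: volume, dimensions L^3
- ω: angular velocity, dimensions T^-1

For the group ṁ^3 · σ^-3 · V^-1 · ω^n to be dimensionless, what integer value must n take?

3

Balance the T exponent: (-1)·n from ω, plus 3·(-1) − 3·(-2) − (0) = 3 from the rest, must sum to zero.
−n + 3 = 0, so n = 3.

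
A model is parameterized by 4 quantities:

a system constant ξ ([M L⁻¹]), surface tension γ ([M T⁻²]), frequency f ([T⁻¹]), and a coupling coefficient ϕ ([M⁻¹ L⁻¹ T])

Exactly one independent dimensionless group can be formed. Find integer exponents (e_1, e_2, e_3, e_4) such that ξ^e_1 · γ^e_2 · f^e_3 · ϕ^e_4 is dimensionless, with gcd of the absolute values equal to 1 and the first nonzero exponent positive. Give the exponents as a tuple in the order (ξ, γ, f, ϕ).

M: e_1·(1) + e_2·(1) + e_3·(0) + e_4·(-1) = 0
L: e_1·(-1) + e_2·(0) + e_3·(0) + e_4·(-1) = 0
T: e_1·(0) + e_2·(-2) + e_3·(-1) + e_4·(1) = 0
Solving this homogeneous linear system for the smallest-integer solution (first nonzero entry positive) gives (1, -2, 3, -1).

(1, -2, 3, -1)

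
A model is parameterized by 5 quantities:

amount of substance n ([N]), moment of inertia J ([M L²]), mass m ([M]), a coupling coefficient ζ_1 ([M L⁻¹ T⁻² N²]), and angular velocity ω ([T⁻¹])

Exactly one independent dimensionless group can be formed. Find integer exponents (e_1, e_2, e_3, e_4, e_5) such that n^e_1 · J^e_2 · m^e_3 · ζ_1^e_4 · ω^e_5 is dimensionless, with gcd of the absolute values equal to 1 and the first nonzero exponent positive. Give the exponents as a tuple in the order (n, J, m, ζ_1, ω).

(4, -1, 3, -2, 4)

M: e_1·(0) + e_2·(1) + e_3·(1) + e_4·(1) + e_5·(0) = 0
L: e_1·(0) + e_2·(2) + e_3·(0) + e_4·(-1) + e_5·(0) = 0
T: e_1·(0) + e_2·(0) + e_3·(0) + e_4·(-2) + e_5·(-1) = 0
N: e_1·(1) + e_2·(0) + e_3·(0) + e_4·(2) + e_5·(0) = 0
Solving this homogeneous linear system for the smallest-integer solution (first nonzero entry positive) gives (4, -1, 3, -2, 4).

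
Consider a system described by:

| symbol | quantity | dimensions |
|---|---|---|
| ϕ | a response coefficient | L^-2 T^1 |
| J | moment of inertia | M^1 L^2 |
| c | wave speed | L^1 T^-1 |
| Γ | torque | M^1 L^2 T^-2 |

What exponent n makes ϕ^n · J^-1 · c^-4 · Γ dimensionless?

-2

Balance the L exponent: (-2)·n from ϕ, plus −(2) − 4·(1) + (2) = -4 from the rest, must sum to zero.
-2n − 4 = 0, so n = -2.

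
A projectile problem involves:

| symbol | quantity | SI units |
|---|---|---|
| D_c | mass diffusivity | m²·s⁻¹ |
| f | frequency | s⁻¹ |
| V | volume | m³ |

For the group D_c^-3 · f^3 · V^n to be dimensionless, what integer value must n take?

Balance the L exponent: (3)·n from V, plus −3·(2) + 3·(0) = -6 from the rest, must sum to zero.
3n − 6 = 0, so n = 2.

2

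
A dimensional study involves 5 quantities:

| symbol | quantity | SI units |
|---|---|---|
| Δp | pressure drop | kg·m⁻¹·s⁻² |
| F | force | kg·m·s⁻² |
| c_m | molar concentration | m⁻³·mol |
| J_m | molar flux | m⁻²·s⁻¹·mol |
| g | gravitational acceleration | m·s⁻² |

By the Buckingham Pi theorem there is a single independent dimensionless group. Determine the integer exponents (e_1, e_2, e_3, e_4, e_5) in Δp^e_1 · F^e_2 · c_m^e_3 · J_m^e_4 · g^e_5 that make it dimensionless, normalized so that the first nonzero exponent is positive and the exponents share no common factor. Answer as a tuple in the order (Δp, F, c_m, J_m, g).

M: e_1·(1) + e_2·(1) + e_3·(0) + e_4·(0) + e_5·(0) = 0
L: e_1·(-1) + e_2·(1) + e_3·(-3) + e_4·(-2) + e_5·(1) = 0
T: e_1·(-2) + e_2·(-2) + e_3·(0) + e_4·(-1) + e_5·(-2) = 0
N: e_1·(0) + e_2·(0) + e_3·(1) + e_4·(1) + e_5·(0) = 0
Solving this homogeneous linear system for the smallest-integer solution (first nonzero entry positive) gives (1, -1, -4, 4, -2).

(1, -1, -4, 4, -2)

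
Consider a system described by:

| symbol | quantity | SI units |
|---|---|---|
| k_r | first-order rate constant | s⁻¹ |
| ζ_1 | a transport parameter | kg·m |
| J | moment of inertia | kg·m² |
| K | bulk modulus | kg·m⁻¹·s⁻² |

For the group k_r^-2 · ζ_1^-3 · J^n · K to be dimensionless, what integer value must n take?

Balance the M exponent: (1)·n from J, plus −2·(0) − 3·(1) + (1) = -2 from the rest, must sum to zero.
n − 2 = 0, so n = 2.

2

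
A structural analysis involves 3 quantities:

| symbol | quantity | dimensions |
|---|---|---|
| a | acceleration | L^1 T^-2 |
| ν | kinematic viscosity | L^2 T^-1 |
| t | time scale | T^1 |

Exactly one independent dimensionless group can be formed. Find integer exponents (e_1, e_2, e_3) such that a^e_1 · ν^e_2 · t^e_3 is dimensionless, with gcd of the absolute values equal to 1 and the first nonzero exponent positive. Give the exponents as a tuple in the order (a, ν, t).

L: e_1·(1) + e_2·(2) + e_3·(0) = 0
T: e_1·(-2) + e_2·(-1) + e_3·(1) = 0
Solving this homogeneous linear system for the smallest-integer solution (first nonzero entry positive) gives (2, -1, 3).

(2, -1, 3)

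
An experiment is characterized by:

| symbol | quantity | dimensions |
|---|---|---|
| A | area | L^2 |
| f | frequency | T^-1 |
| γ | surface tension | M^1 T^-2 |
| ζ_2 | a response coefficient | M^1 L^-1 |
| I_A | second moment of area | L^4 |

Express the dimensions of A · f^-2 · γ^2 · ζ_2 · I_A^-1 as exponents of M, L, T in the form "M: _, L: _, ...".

Collect each base-dimension exponent across the product:
  M: (0) − 2·(0) + 2·(1) + (1) − (0) = 3
  L: (2) − 2·(0) + 2·(0) + (-1) − (4) = -3
  T: (0) − 2·(-1) + 2·(-2) + (0) − (0) = -2
So the dimensions are [M³ L⁻³ T⁻²].

M: 3, L: -3, T: -2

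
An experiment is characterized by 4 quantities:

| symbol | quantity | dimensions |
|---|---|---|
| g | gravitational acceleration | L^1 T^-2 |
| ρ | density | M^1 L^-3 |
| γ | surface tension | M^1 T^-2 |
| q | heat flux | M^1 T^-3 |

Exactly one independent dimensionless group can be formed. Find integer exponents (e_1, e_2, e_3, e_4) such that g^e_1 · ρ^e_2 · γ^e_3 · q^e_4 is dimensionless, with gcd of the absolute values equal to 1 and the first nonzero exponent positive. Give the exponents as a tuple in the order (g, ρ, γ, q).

(3, 1, 3, -4)

M: e_1·(0) + e_2·(1) + e_3·(1) + e_4·(1) = 0
L: e_1·(1) + e_2·(-3) + e_3·(0) + e_4·(0) = 0
T: e_1·(-2) + e_2·(0) + e_3·(-2) + e_4·(-3) = 0
Solving this homogeneous linear system for the smallest-integer solution (first nonzero entry positive) gives (3, 1, 3, -4).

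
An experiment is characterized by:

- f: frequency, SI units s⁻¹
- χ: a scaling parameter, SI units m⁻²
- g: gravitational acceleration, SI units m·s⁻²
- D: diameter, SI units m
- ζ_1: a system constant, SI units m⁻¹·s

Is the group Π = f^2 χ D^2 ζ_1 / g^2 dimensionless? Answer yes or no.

Sum the exponent of each base dimension across the product:
  L: 2·[f]_L + [χ]_L − 2·[g]_L + 2·[D]_L + [ζ_1]_L = 2·(0) + (-2) − 2·(1) + 2·(1) + (-1) = -3
  T: 2·[f]_T + [χ]_T − 2·[g]_T + 2·[D]_T + [ζ_1]_T = 2·(-1) + (0) − 2·(-2) + 2·(0) + (1) = 3
Net dimensions [L⁻³ T³] ≠ [1] — not dimensionless.

no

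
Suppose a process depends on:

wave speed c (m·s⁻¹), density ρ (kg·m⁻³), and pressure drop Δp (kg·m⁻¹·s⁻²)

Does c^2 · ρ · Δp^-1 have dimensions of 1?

Sum the exponent of each base dimension across the product:
  M: 2·[c]_M + [ρ]_M − [Δp]_M = 2·(0) + (1) − (1) = 0
  L: 2·[c]_L + [ρ]_L − [Δp]_L = 2·(1) + (-3) − (-1) = 0
  T: 2·[c]_T + [ρ]_T − [Δp]_T = 2·(-1) + (0) − (-2) = 0
All base exponents vanish — dimensionless.

yes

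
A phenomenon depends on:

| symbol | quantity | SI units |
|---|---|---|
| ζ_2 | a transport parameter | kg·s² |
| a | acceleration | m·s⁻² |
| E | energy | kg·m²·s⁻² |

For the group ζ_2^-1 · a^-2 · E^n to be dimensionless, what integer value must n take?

1

Balance the M exponent: (1)·n from E, plus −(1) − 2·(0) = -1 from the rest, must sum to zero.
n − 1 = 0, so n = 1.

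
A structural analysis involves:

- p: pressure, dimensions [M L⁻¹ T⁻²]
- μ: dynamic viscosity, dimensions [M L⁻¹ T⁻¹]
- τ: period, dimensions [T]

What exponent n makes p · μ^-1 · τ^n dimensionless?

Balance the T exponent: (1)·n from τ, plus (-2) − (-1) = -1 from the rest, must sum to zero.
n − 1 = 0, so n = 1.

1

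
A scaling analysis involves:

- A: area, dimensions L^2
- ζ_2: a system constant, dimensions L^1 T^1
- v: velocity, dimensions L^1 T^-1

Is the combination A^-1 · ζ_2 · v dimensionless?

yes

Sum the exponent of each base dimension across the product:
  M: −[A]_M + [ζ_2]_M + [v]_M = −(0) + (0) + (0) = 0
  L: −[A]_L + [ζ_2]_L + [v]_L = −(2) + (1) + (1) = 0
  T: −[A]_T + [ζ_2]_T + [v]_T = −(0) + (1) + (-1) = 0
All base exponents vanish — dimensionless.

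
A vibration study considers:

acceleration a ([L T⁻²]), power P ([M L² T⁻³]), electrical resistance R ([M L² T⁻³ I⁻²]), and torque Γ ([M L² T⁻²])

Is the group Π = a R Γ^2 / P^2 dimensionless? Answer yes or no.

no

Sum the exponent of each base dimension across the product:
  M: [a]_M − 2·[P]_M + [R]_M + 2·[Γ]_M = (0) − 2·(1) + (1) + 2·(1) = 1
  L: [a]_L − 2·[P]_L + [R]_L + 2·[Γ]_L = (1) − 2·(2) + (2) + 2·(2) = 3
  T: [a]_T − 2·[P]_T + [R]_T + 2·[Γ]_T = (-2) − 2·(-3) + (-3) + 2·(-2) = -3
  I: [a]_I − 2·[P]_I + [R]_I + 2·[Γ]_I = (0) − 2·(0) + (-2) + 2·(0) = -2
Net dimensions [M L³ T⁻³ I⁻²] ≠ [1] — not dimensionless.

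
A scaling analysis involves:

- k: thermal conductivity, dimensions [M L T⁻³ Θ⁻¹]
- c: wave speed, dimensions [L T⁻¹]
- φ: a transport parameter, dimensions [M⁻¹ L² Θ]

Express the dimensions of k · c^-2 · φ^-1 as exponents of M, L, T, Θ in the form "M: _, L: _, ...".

M: 2, L: -3, T: -1, Θ: -2

Collect each base-dimension exponent across the product:
  M: (1) − 2·(0) − (-1) = 2
  L: (1) − 2·(1) − (2) = -3
  T: (-3) − 2·(-1) − (0) = -1
  Θ: (-1) − 2·(0) − (1) = -2
So the dimensions are [M² L⁻³ T⁻¹ Θ⁻²].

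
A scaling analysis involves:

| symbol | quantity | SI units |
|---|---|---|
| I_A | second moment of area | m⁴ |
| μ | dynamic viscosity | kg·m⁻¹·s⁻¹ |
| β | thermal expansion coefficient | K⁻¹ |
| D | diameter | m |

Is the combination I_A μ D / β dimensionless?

no

Sum the exponent of each base dimension across the product:
  M: [I_A]_M + [μ]_M − [β]_M + [D]_M = (0) + (1) − (0) + (0) = 1
  L: [I_A]_L + [μ]_L − [β]_L + [D]_L = (4) + (-1) − (0) + (1) = 4
  T: [I_A]_T + [μ]_T − [β]_T + [D]_T = (0) + (-1) − (0) + (0) = -1
  Θ: [I_A]_Θ + [μ]_Θ − [β]_Θ + [D]_Θ = (0) + (0) − (-1) + (0) = 1
Net dimensions [M L⁴ T⁻¹ Θ] ≠ [1] — not dimensionless.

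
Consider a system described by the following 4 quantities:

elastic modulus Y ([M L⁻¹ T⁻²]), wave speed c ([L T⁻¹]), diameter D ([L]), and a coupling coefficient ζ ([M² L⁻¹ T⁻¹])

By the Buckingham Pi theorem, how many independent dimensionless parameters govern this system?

There are 4 variables and 3 base dimensions (M, L, T).
The dimension matrix has rank 3.
Independent dimensionless groups: 4 − 3 = 1.

1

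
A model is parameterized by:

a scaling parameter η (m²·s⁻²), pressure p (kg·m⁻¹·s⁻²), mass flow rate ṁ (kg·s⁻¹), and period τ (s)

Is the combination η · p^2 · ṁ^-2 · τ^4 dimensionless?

yes

Sum the exponent of each base dimension across the product:
  M: [η]_M + 2·[p]_M − 2·[ṁ]_M + 4·[τ]_M = (0) + 2·(1) − 2·(1) + 4·(0) = 0
  L: [η]_L + 2·[p]_L − 2·[ṁ]_L + 4·[τ]_L = (2) + 2·(-1) − 2·(0) + 4·(0) = 0
  T: [η]_T + 2·[p]_T − 2·[ṁ]_T + 4·[τ]_T = (-2) + 2·(-2) − 2·(-1) + 4·(1) = 0
All base exponents vanish — dimensionless.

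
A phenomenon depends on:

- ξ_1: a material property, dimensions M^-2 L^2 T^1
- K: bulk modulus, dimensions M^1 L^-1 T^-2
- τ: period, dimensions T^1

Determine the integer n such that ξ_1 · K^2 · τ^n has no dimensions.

3

Balance the T exponent: (1)·n from τ, plus (1) + 2·(-2) = -3 from the rest, must sum to zero.
n − 3 = 0, so n = 3.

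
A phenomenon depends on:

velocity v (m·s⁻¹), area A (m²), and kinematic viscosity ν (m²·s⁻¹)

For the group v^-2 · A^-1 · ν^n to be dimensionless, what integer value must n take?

2

Balance the L exponent: (2)·n from ν, plus −2·(1) − (2) = -4 from the rest, must sum to zero.
2n − 4 = 0, so n = 2.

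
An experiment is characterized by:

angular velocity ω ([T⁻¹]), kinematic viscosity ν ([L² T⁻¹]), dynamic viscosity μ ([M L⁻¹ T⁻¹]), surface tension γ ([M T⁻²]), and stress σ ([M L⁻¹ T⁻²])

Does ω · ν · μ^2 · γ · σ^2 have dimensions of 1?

Sum the exponent of each base dimension across the product:
  M: [ω]_M + [ν]_M + 2·[μ]_M + [γ]_M + 2·[σ]_M = (0) + (0) + 2·(1) + (1) + 2·(1) = 5
  L: [ω]_L + [ν]_L + 2·[μ]_L + [γ]_L + 2·[σ]_L = (0) + (2) + 2·(-1) + (0) + 2·(-1) = -2
  T: [ω]_T + [ν]_T + 2·[μ]_T + [γ]_T + 2·[σ]_T = (-1) + (-1) + 2·(-1) + (-2) + 2·(-2) = -10
Net dimensions [M⁵ L⁻² T⁻¹⁰] ≠ [1] — not dimensionless.

no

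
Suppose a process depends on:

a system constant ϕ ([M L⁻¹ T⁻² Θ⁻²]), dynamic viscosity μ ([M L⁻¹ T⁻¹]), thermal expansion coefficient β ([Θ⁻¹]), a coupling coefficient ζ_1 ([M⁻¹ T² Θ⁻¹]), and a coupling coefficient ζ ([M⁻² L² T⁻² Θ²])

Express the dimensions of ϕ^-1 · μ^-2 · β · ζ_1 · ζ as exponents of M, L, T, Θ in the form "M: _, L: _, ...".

M: -6, L: 5, T: 4, Θ: 2

Collect each base-dimension exponent across the product:
  M: −(1) − 2·(1) + (0) + (-1) + (-2) = -6
  L: −(-1) − 2·(-1) + (0) + (0) + (2) = 5
  T: −(-2) − 2·(-1) + (0) + (2) + (-2) = 4
  Θ: −(-2) − 2·(0) + (-1) + (-1) + (2) = 2
So the dimensions are [M⁻⁶ L⁵ T⁴ Θ²].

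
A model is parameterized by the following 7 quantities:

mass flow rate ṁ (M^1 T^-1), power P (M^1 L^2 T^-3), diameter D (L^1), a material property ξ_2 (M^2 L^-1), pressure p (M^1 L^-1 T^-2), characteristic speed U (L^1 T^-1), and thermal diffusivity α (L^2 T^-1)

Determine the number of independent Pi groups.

4

There are 7 variables and 3 base dimensions (M, L, T).
The dimension matrix has rank 3.
Independent dimensionless groups: 7 − 3 = 4.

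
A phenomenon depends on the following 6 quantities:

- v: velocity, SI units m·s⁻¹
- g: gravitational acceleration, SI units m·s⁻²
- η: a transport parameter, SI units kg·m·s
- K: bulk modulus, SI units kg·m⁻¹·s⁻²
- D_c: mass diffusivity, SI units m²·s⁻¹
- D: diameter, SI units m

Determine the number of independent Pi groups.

There are 6 variables and 3 base dimensions (M, L, T).
The dimension matrix has rank 3.
Independent dimensionless groups: 6 − 3 = 3.

3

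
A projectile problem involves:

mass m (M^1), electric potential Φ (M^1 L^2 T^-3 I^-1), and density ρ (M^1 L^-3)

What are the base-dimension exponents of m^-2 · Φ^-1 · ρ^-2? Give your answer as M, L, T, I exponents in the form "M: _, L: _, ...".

Collect each base-dimension exponent across the product:
  M: −2·(1) − (1) − 2·(1) = -5
  L: −2·(0) − (2) − 2·(-3) = 4
  T: −2·(0) − (-3) − 2·(0) = 3
  I: −2·(0) − (-1) − 2·(0) = 1
So the dimensions are [M⁻⁵ L⁴ T³ I].

M: -5, L: 4, T: 3, I: 1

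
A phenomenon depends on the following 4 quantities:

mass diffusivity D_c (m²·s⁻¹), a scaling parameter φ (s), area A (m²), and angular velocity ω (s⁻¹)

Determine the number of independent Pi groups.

2

There are 4 variables and 2 base dimensions (L, T).
The dimension matrix has rank 2.
Independent dimensionless groups: 4 − 2 = 2.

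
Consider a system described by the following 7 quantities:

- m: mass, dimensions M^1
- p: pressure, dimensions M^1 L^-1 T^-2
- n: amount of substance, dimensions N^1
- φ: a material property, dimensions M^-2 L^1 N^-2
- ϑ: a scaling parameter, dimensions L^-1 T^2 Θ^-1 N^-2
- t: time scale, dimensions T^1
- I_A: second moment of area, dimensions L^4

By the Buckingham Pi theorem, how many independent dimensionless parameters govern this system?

2

There are 7 variables and 5 base dimensions (M, L, T, Θ, N).
The dimension matrix has rank 5.
Independent dimensionless groups: 7 − 5 = 2.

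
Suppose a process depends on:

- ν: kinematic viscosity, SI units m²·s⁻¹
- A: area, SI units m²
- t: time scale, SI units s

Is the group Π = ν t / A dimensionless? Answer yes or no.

Sum the exponent of each base dimension across the product:
  M: [ν]_M − [A]_M + [t]_M = (0) − (0) + (0) = 0
  L: [ν]_L − [A]_L + [t]_L = (2) − (2) + (0) = 0
  T: [ν]_T − [A]_T + [t]_T = (-1) − (0) + (1) = 0
  I: [ν]_I − [A]_I + [t]_I = (0) − (0) + (0) = 0
All base exponents vanish — dimensionless.

yes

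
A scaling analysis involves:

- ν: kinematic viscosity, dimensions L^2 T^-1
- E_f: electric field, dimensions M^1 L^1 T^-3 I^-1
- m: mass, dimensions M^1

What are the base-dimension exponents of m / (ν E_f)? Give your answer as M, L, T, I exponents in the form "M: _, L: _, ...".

Collect each base-dimension exponent across the product:
  M: −(0) − (1) + (1) = 0
  L: −(2) − (1) + (0) = -3
  T: −(-1) − (-3) + (0) = 4
  I: −(0) − (-1) + (0) = 1
So the dimensions are [L⁻³ T⁴ I].

M: 0, L: -3, T: 4, I: 1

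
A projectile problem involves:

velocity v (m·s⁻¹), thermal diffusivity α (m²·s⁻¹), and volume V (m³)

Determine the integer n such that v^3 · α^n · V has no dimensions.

Balance the L exponent: (2)·n from α, plus 3·(1) + (3) = 6 from the rest, must sum to zero.
2n + 6 = 0, so n = -3.

-3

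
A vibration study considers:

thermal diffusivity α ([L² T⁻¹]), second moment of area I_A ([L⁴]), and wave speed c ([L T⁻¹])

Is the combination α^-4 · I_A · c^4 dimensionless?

Sum the exponent of each base dimension across the product:
  M: −4·[α]_M + [I_A]_M + 4·[c]_M = −4·(0) + (0) + 4·(0) = 0
  L: −4·[α]_L + [I_A]_L + 4·[c]_L = −4·(2) + (4) + 4·(1) = 0
  T: −4·[α]_T + [I_A]_T + 4·[c]_T = −4·(-1) + (0) + 4·(-1) = 0
All base exponents vanish — dimensionless.

yes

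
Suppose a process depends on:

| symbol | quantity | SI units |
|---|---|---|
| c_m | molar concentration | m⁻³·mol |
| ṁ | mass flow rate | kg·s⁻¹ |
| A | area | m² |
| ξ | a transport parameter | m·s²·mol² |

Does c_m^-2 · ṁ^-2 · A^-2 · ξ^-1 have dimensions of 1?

Sum the exponent of each base dimension across the product:
  M: −2·[c_m]_M − 2·[ṁ]_M − 2·[A]_M − [ξ]_M = −2·(0) − 2·(1) − 2·(0) − (0) = -2
  L: −2·[c_m]_L − 2·[ṁ]_L − 2·[A]_L − [ξ]_L = −2·(-3) − 2·(0) − 2·(2) − (1) = 1
  T: −2·[c_m]_T − 2·[ṁ]_T − 2·[A]_T − [ξ]_T = −2·(0) − 2·(-1) − 2·(0) − (2) = 0
  N: −2·[c_m]_N − 2·[ṁ]_N − 2·[A]_N − [ξ]_N = −2·(1) − 2·(0) − 2·(0) − (2) = -4
Net dimensions [M⁻² L N⁻⁴] ≠ [1] — not dimensionless.

no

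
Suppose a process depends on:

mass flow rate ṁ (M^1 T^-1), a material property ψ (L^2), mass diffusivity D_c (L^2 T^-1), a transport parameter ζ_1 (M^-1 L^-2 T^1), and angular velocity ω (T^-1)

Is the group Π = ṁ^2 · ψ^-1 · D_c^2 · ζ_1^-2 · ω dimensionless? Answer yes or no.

Sum the exponent of each base dimension across the product:
  M: 2·[ṁ]_M − [ψ]_M + 2·[D_c]_M − 2·[ζ_1]_M + [ω]_M = 2·(1) − (0) + 2·(0) − 2·(-1) + (0) = 4
  L: 2·[ṁ]_L − [ψ]_L + 2·[D_c]_L − 2·[ζ_1]_L + [ω]_L = 2·(0) − (2) + 2·(2) − 2·(-2) + (0) = 6
  T: 2·[ṁ]_T − [ψ]_T + 2·[D_c]_T − 2·[ζ_1]_T + [ω]_T = 2·(-1) − (0) + 2·(-1) − 2·(1) + (-1) = -7
Net dimensions [M⁴ L⁶ T⁻⁷] ≠ [1] — not dimensionless.

no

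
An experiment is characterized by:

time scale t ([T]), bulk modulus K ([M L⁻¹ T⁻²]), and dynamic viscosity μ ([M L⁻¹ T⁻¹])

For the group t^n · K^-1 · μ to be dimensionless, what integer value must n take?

-1

Balance the T exponent: (1)·n from t, plus −(-2) + (-1) = 1 from the rest, must sum to zero.
n + 1 = 0, so n = -1.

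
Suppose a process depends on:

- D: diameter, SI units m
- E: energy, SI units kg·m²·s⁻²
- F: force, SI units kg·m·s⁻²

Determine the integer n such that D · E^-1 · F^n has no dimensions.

1

Balance the M exponent: (1)·n from F, plus (0) − (1) = -1 from the rest, must sum to zero.
n − 1 = 0, so n = 1.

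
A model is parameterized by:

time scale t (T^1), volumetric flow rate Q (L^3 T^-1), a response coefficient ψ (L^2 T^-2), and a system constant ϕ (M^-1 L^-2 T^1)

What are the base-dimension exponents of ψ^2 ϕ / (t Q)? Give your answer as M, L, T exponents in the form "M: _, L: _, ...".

M: -1, L: -1, T: -3

Collect each base-dimension exponent across the product:
  M: −(0) − (0) + 2·(0) + (-1) = -1
  L: −(0) − (3) + 2·(2) + (-2) = -1
  T: −(1) − (-1) + 2·(-2) + (1) = -3
So the dimensions are [M⁻¹ L⁻¹ T⁻³].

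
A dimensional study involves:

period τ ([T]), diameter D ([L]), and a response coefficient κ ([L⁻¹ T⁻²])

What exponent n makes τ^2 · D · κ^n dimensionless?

1

Balance the L exponent: (-1)·n from κ, plus 2·(0) + (1) = 1 from the rest, must sum to zero.
−n + 1 = 0, so n = 1.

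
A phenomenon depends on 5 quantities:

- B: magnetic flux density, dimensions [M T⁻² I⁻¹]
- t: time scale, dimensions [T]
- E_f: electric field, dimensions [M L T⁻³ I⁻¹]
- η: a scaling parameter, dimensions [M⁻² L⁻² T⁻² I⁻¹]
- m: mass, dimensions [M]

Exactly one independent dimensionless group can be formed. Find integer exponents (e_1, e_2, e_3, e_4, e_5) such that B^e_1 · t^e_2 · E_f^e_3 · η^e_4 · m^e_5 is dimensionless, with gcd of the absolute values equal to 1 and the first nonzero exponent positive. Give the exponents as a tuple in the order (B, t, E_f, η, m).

M: e_1·(1) + e_2·(0) + e_3·(1) + e_4·(-2) + e_5·(1) = 0
L: e_1·(0) + e_2·(0) + e_3·(1) + e_4·(-2) + e_5·(0) = 0
T: e_1·(-2) + e_2·(1) + e_3·(-3) + e_4·(-2) + e_5·(0) = 0
I: e_1·(-1) + e_2·(0) + e_3·(-1) + e_4·(-1) + e_5·(0) = 0
Solving this homogeneous linear system for the smallest-integer solution (first nonzero entry positive) gives (3, -2, -2, -1, -3).

(3, -2, -2, -1, -3)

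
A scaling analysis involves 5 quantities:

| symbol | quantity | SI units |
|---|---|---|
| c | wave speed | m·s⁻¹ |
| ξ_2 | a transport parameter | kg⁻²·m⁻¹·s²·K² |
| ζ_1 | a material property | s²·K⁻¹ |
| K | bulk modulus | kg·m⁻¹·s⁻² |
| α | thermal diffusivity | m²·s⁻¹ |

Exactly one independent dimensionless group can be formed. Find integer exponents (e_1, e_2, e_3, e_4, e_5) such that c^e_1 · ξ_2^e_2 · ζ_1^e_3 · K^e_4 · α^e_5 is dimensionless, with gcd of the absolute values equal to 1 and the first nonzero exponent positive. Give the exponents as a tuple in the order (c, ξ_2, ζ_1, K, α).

M: e_1·(0) + e_2·(-2) + e_3·(0) + e_4·(1) + e_5·(0) = 0
L: e_1·(1) + e_2·(-1) + e_3·(0) + e_4·(-1) + e_5·(2) = 0
T: e_1·(-1) + e_2·(2) + e_3·(2) + e_4·(-2) + e_5·(-1) = 0
Θ: e_1·(0) + e_2·(2) + e_3·(-1) + e_4·(0) + e_5·(0) = 0
Solving this homogeneous linear system for the smallest-integer solution (first nonzero entry positive) gives (1, 1, 2, 2, 1).

(1, 1, 2, 2, 1)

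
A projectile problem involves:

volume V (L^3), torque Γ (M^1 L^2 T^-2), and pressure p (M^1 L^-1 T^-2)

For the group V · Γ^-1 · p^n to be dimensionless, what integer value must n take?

1

Balance the M exponent: (1)·n from p, plus (0) − (1) = -1 from the rest, must sum to zero.
n − 1 = 0, so n = 1.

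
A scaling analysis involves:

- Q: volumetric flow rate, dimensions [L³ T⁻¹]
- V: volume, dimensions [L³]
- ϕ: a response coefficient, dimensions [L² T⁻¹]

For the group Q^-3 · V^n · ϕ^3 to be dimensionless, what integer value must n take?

1

Balance the L exponent: (3)·n from V, plus −3·(3) + 3·(2) = -3 from the rest, must sum to zero.
3n − 3 = 0, so n = 1.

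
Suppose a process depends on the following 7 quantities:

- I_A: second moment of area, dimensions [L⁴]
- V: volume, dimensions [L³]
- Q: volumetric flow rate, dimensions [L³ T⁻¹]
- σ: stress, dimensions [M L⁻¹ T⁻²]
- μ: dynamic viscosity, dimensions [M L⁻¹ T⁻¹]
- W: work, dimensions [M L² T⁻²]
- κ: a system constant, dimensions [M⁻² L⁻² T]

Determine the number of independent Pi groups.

4

There are 7 variables and 3 base dimensions (M, L, T).
The dimension matrix has rank 3.
Independent dimensionless groups: 7 − 3 = 4.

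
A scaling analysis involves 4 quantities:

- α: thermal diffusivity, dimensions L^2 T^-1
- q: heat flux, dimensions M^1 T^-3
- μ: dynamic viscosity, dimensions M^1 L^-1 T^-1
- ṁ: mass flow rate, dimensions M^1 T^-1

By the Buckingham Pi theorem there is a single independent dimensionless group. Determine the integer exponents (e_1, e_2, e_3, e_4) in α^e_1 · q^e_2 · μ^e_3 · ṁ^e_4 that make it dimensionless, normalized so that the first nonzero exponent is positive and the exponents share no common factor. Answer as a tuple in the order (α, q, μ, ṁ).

(2, -1, 4, -3)

M: e_1·(0) + e_2·(1) + e_3·(1) + e_4·(1) = 0
L: e_1·(2) + e_2·(0) + e_3·(-1) + e_4·(0) = 0
T: e_1·(-1) + e_2·(-3) + e_3·(-1) + e_4·(-1) = 0
Solving this homogeneous linear system for the smallest-integer solution (first nonzero entry positive) gives (2, -1, 4, -3).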